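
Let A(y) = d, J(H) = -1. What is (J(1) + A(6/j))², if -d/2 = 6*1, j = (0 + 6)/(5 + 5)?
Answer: 169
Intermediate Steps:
j = ⅗ (j = 6/10 = 6*(⅒) = ⅗ ≈ 0.60000)
d = -12 ≈ -12.000
A(y) = -12
(J(1) + A(6/j))² = (-1 - 12)² = (-13)² = 169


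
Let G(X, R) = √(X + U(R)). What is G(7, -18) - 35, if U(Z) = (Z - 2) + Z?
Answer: -35 + I*√31 ≈ -35.0 + 5.5678*I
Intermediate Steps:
U(Z) = -2 + 2*Z (U(Z) = (-2 + Z) + Z = -2 + 2*Z)
G(X, R) = √(-2 + X + 2*R) (G(X, R) = √(X + (-2 + 2*R)) = √(-2 + X + 2*R))
G(7, -18) - 35 = √(-2 + 7 + 2*(-18)) - 35 = √(-2 + 7 - 36) - 35 = √(-31) - 35 = I*√31 - 35 = -35 + I*√31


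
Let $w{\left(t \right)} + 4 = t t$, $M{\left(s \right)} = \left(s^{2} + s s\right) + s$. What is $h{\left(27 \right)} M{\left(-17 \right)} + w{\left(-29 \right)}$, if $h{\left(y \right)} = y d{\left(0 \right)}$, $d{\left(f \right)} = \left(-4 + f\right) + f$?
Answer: $-59751$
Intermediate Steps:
$d{\left(f \right)} = -4 + 2 f$
$M{\left(s \right)} = s + 2 s^{2}$ ($M{\left(s \right)} = \left(s^{2} + s^{2}\right) + s = 2 s^{2} + s = s + 2 s^{2}$)
$h{\left(y \right)} = - 4 y$ ($h{\left(y \right)} = y \left(-4 + 2 \cdot 0\right) = y \left(-4 + 0\right) = y \left(-4\right) = - 4 y$)
$w{\left(t \right)} = -4 + t^{2}$ ($w{\left(t \right)} = -4 + t t = -4 + t^{2}$)
$h{\left(27 \right)} M{\left(-17 \right)} + w{\left(-29 \right)} = \left(-4\right) 27 \left(- 17 \left(1 + 2 \left(-17\right)\right)\right) - \left(4 - \left(-29\right)^{2}\right) = - 108 \left(- 17 \left(1 - 34\right)\right) + \left(-4 + 841\right) = - 108 \left(\left(-17\right) \left(-33\right)\right) + 837 = \left(-108\right) 561 + 837 = -60588 + 837 = -59751$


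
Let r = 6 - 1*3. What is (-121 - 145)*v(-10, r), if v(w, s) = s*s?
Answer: -2394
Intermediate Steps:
r = 3 (r = 6 - 3 = 3)
v(w, s) = s**2
(-121 - 145)*v(-10, r) = (-121 - 145)*3**2 = -266*9 = -2394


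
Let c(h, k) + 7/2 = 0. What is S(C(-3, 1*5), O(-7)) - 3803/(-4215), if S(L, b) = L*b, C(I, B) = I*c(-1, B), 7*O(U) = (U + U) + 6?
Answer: -46777/4215 ≈ -11.098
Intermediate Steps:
c(h, k) = -7/2 (c(h, k) = -7/2 + 0 = -7/2)
O(U) = 6/7 + 2*U/7 (O(U) = ((U + U) + 6)/7 = (2*U + 6)/7 = (6 + 2*U)/7 = 6/7 + 2*U/7)
C(I, B) = -7*I/2 (C(I, B) = I*(-7/2) = -7*I/2)
S(C(-3, 1*5), O(-7)) - 3803/(-4215) = (-7/2*(-3))*(6/7 + (2/7)*(-7)) - 3803/(-4215) = 21*(6/7 - 2)/2 - 3803*(-1/4215) = (21/2)*(-8/7) + 3803/4215 = -12 + 3803/4215 = -46777/4215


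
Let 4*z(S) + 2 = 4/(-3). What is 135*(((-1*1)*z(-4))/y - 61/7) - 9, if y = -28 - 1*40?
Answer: -1130103/952 ≈ -1187.1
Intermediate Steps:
z(S) = -⅚ (z(S) = -½ + (4/(-3))/4 = -½ + (4*(-⅓))/4 = -½ + (¼)*(-4/3) = -½ - ⅓ = -⅚)
y = -68 (y = -28 - 40 = -68)
135*(((-1*1)*z(-4))/y - 61/7) - 9 = 135*((-1*1*(-⅚))/(-68) - 61/7) - 9 = 135*(-1*(-⅚)*(-1/68) - 61*⅐) - 9 = 135*((⅚)*(-1/68) - 61/7) - 9 = 135*(-5/408 - 61/7) - 9 = 135*(-24923/2856) - 9 = -1121535/952 - 9 = -1130103/952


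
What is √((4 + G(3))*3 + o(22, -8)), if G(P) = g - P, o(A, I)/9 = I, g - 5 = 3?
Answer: 3*I*√5 ≈ 6.7082*I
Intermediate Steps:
g = 8 (g = 5 + 3 = 8)
o(A, I) = 9*I
G(P) = 8 - P
√((4 + G(3))*3 + o(22, -8)) = √((4 + (8 - 1*3))*3 + 9*(-8)) = √((4 + (8 - 3))*3 - 72) = √((4 + 5)*3 - 72) = √(9*3 - 72) = √(27 - 72) = √(-45) = 3*I*√5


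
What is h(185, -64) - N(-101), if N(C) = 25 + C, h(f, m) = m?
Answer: 12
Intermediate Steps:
h(185, -64) - N(-101) = -64 - (25 - 101) = -64 - 1*(-76) = -64 + 76 = 12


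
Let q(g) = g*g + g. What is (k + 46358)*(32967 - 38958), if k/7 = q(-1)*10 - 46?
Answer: -275801676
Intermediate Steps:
q(g) = g + g² (q(g) = g² + g = g + g²)
k = -322 (k = 7*(-(1 - 1)*10 - 46) = 7*(-1*0*10 - 46) = 7*(0*10 - 46) = 7*(0 - 46) = 7*(-46) = -322)
(k + 46358)*(32967 - 38958) = (-322 + 46358)*(32967 - 38958) = 46036*(-5991) = -275801676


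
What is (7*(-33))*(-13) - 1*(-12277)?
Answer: 15280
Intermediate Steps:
(7*(-33))*(-13) - 1*(-12277) = -231*(-13) + 12277 = 3003 + 12277 = 15280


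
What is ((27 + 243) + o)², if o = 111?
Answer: 145161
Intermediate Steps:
((27 + 243) + o)² = ((27 + 243) + 111)² = (270 + 111)² = 381² = 145161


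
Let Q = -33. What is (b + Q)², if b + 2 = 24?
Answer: 121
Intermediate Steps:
b = 22 (b = -2 + 24 = 22)
(b + Q)² = (22 - 33)² = (-11)² = 121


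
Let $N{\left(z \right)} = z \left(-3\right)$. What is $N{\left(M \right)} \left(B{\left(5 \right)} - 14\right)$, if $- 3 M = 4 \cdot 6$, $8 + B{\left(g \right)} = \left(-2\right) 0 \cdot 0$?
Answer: $-528$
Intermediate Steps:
$B{\left(g \right)} = -8$ ($B{\left(g \right)} = -8 + \left(-2\right) 0 \cdot 0 = -8 + 0 \cdot 0 = -8 + 0 = -8$)
$M = -8$ ($M = - \frac{4 \cdot 6}{3} = \left(- \frac{1}{3}\right) 24 = -8$)
$N{\left(z \right)} = - 3 z$
$N{\left(M \right)} \left(B{\left(5 \right)} - 14\right) = \left(-3\right) \left(-8\right) \left(-8 - 14\right) = 24 \left(-22\right) = -528$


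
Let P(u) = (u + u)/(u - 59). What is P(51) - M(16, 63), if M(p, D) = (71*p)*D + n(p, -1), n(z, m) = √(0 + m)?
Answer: -286323/4 - I ≈ -71581.0 - 1.0*I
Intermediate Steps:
P(u) = 2*u/(-59 + u) (P(u) = (2*u)/(-59 + u) = 2*u/(-59 + u))
n(z, m) = √m
M(p, D) = I + 71*D*p (M(p, D) = (71*p)*D + √(-1) = 71*D*p + I = I + 71*D*p)
P(51) - M(16, 63) = 2*51/(-59 + 51) - (I + 71*63*16) = 2*51/(-8) - (I + 71568) = 2*51*(-⅛) - (71568 + I) = -51/4 + (-71568 - I) = -286323/4 - I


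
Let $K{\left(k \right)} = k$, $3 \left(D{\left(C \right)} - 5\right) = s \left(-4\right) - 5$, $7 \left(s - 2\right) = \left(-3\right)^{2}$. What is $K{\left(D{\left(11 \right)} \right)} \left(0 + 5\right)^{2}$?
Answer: $- \frac{550}{21} \approx -26.19$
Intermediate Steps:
$s = \frac{23}{7}$ ($s = 2 + \frac{\left(-3\right)^{2}}{7} = 2 + \frac{1}{7} \cdot 9 = 2 + \frac{9}{7} = \frac{23}{7} \approx 3.2857$)
$D{\left(C \right)} = - \frac{22}{21}$ ($D{\left(C \right)} = 5 + \frac{\frac{23}{7} \left(-4\right) - 5}{3} = 5 + \frac{- \frac{92}{7} - 5}{3} = 5 + \frac{1}{3} \left(- \frac{127}{7}\right) = 5 - \frac{127}{21} = - \frac{22}{21}$)
$K{\left(D{\left(11 \right)} \right)} \left(0 + 5\right)^{2} = - \frac{22 \left(0 + 5\right)^{2}}{21} = - \frac{22 \cdot 5^{2}}{21} = \left(- \frac{22}{21}\right) 25 = - \frac{550}{21}$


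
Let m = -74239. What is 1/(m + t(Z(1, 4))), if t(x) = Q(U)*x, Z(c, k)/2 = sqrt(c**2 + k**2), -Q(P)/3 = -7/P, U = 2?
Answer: -4367/324201272 - 21*sqrt(17)/5511421624 ≈ -1.3486e-5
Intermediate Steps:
Q(P) = 21/P (Q(P) = -(-21)/P = 21/P)
Z(c, k) = 2*sqrt(c**2 + k**2)
t(x) = 21*x/2 (t(x) = (21/2)*x = (21*(1/2))*x = 21*x/2)
1/(m + t(Z(1, 4))) = 1/(-74239 + 21*(2*sqrt(1**2 + 4**2))/2) = 1/(-74239 + 21*(2*sqrt(1 + 16))/2) = 1/(-74239 + 21*(2*sqrt(17))/2) = 1/(-74239 + 21*sqrt(17))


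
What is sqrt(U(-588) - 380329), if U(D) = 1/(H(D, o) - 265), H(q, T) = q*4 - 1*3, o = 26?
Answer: I*sqrt(652682597555)/1310 ≈ 616.71*I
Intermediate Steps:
H(q, T) = -3 + 4*q (H(q, T) = 4*q - 3 = -3 + 4*q)
U(D) = 1/(-268 + 4*D) (U(D) = 1/((-3 + 4*D) - 265) = 1/(-268 + 4*D))
sqrt(U(-588) - 380329) = sqrt(1/(4*(-67 - 588)) - 380329) = sqrt((1/4)/(-655) - 380329) = sqrt((1/4)*(-1/655) - 380329) = sqrt(-1/2620 - 380329) = sqrt(-996461981/2620) = I*sqrt(652682597555)/1310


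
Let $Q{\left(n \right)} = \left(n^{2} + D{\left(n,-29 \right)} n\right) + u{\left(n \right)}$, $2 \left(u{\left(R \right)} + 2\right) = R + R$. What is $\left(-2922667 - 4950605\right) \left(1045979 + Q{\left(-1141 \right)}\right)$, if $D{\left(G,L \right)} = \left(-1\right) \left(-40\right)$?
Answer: $-18117005113944$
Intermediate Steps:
$u{\left(R \right)} = -2 + R$ ($u{\left(R \right)} = -2 + \frac{R + R}{2} = -2 + \frac{2 R}{2} = -2 + R$)
$D{\left(G,L \right)} = 40$
$Q{\left(n \right)} = -2 + n^{2} + 41 n$ ($Q{\left(n \right)} = \left(n^{2} + 40 n\right) + \left(-2 + n\right) = -2 + n^{2} + 41 n$)
$\left(-2922667 - 4950605\right) \left(1045979 + Q{\left(-1141 \right)}\right) = \left(-2922667 - 4950605\right) \left(1045979 + \left(-2 + \left(-1141\right)^{2} + 41 \left(-1141\right)\right)\right) = - 7873272 \left(1045979 - -1255098\right) = - 7873272 \left(1045979 + 1255098\right) = \left(-7873272\right) 2301077 = -18117005113944$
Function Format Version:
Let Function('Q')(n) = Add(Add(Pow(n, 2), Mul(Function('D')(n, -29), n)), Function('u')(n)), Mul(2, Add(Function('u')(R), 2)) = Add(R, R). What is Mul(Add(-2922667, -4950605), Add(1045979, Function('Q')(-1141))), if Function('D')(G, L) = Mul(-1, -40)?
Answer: -18117005113944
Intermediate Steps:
Function('u')(R) = Add(-2, R) (Function('u')(R) = Add(-2, Mul(Rational(1, 2), Add(R, R))) = Add(-2, Mul(Rational(1, 2), Mul(2, R))) = Add(-2, R))
Function('D')(G, L) = 40
Function('Q')(n) = Add(-2, Pow(n, 2), Mul(41, n)) (Function('Q')(n) = Add(Add(Pow(n, 2), Mul(40, n)), Add(-2, n)) = Add(-2, Pow(n, 2), Mul(41, n)))
Mul(Add(-2922667, -4950605), Add(1045979, Function('Q')(-1141))) = Mul(Add(-2922667, -4950605), Add(1045979, Add(-2, Pow(-1141, 2), Mul(41, -1141)))) = Mul(-7873272, Add(1045979, Add(-2, 1301881, -46781))) = Mul(-7873272, Add(1045979, 1255098)) = Mul(-7873272, 2301077) = -18117005113944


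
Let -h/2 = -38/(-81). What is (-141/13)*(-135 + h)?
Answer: 39809/27 ≈ 1474.4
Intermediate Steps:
h = -76/81 (h = -(-76)/(-81) = -(-76)*(-1)/81 = -2*38/81 = -76/81 ≈ -0.93827)
(-141/13)*(-135 + h) = (-141/13)*(-135 - 76/81) = -141*1/13*(-11011/81) = -141/13*(-11011/81) = 39809/27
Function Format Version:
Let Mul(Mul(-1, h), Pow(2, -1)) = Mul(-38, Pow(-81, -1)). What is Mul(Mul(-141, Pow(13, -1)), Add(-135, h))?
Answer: Rational(39809, 27) ≈ 1474.4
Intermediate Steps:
h = Rational(-76, 81) (h = Mul(-2, Mul(-38, Pow(-81, -1))) = Mul(-2, Mul(-38, Rational(-1, 81))) = Mul(-2, Rational(38, 81)) = Rational(-76, 81) ≈ -0.93827)
Mul(Mul(-141, Pow(13, -1)), Add(-135, h)) = Mul(Mul(-141, Pow(13, -1)), Add(-135, Rational(-76, 81))) = Mul(Mul(-141, Rational(1, 13)), Rational(-11011, 81)) = Mul(Rational(-141, 13), Rational(-11011, 81)) = Rational(39809, 27)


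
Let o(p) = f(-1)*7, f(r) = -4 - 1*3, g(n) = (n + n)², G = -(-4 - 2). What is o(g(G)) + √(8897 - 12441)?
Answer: -49 + 2*I*√886 ≈ -49.0 + 59.531*I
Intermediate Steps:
G = 6 (G = -1*(-6) = 6)
g(n) = 4*n² (g(n) = (2*n)² = 4*n²)
f(r) = -7 (f(r) = -4 - 3 = -7)
o(p) = -49 (o(p) = -7*7 = -49)
o(g(G)) + √(8897 - 12441) = -49 + √(8897 - 12441) = -49 + √(-3544) = -49 + 2*I*√886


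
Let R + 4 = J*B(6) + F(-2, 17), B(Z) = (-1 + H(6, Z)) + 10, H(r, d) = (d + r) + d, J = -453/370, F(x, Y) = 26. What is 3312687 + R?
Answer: 1225690099/370 ≈ 3.3127e+6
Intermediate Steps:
J = -453/370 (J = -453*1/370 = -453/370 ≈ -1.2243)
H(r, d) = r + 2*d
B(Z) = 15 + 2*Z (B(Z) = (-1 + (6 + 2*Z)) + 10 = (5 + 2*Z) + 10 = 15 + 2*Z)
R = -4091/370 (R = -4 + (-453*(15 + 2*6)/370 + 26) = -4 + (-453*(15 + 12)/370 + 26) = -4 + (-453/370*27 + 26) = -4 + (-12231/370 + 26) = -4 - 2611/370 = -4091/370 ≈ -11.057)
3312687 + R = 3312687 - 4091/370 = 1225690099/370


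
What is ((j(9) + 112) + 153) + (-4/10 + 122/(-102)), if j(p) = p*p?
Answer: 87823/255 ≈ 344.40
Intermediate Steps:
j(p) = p**2
((j(9) + 112) + 153) + (-4/10 + 122/(-102)) = ((9**2 + 112) + 153) + (-4/10 + 122/(-102)) = ((81 + 112) + 153) + (-4*1/10 + 122*(-1/102)) = (193 + 153) + (-2/5 - 61/51) = 346 - 407/255 = 87823/255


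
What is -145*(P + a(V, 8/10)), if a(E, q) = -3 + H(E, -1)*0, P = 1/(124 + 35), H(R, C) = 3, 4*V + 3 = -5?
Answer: 69020/159 ≈ 434.09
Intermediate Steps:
V = -2 (V = -¾ + (¼)*(-5) = -¾ - 5/4 = -2)
P = 1/159 ≈ 0.0062893
a(E, q) = -3 (a(E, q) = -3 + 3*0 = -3 + 0 = -3)
-145*(P + a(V, 8/10)) = -145*(1/159 - 3) = -145*(-476/159) = 69020/159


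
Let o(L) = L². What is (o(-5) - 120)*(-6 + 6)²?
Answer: 0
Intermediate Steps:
(o(-5) - 120)*(-6 + 6)² = ((-5)² - 120)*(-6 + 6)² = (25 - 120)*0² = -95*0 = 0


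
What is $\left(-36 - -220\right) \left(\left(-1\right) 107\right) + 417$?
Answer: $-19271$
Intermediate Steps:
$\left(-36 - -220\right) \left(\left(-1\right) 107\right) + 417 = \left(-36 + 220\right) \left(-107\right) + 417 = 184 \left(-107\right) + 417 = -19688 + 417 = -19271$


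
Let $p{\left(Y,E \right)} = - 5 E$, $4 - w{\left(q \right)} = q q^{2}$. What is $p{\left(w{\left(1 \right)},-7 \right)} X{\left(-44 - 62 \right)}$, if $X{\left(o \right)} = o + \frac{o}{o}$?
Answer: $-3675$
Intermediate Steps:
$w{\left(q \right)} = 4 - q^{3}$ ($w{\left(q \right)} = 4 - q q^{2} = 4 - q^{3}$)
$X{\left(o \right)} = 1 + o$ ($X{\left(o \right)} = o + 1 = 1 + o$)
$p{\left(w{\left(1 \right)},-7 \right)} X{\left(-44 - 62 \right)} = \left(-5\right) \left(-7\right) \left(1 - 106\right) = 35 \left(1 - 106\right) = 35 \left(-105\right) = -3675$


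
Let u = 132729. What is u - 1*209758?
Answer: -77029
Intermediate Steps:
u - 1*209758 = 132729 - 1*209758 = 132729 - 209758 = -77029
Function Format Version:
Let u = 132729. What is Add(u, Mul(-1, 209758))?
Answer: -77029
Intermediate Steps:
Add(u, Mul(-1, 209758)) = Add(132729, Mul(-1, 209758)) = Add(132729, -209758) = -77029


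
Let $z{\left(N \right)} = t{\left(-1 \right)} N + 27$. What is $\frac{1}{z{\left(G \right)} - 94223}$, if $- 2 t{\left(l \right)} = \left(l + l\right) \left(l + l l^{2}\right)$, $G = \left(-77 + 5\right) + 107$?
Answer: $- \frac{1}{94266} \approx -1.0608 \cdot 10^{-5}$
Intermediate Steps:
$G = 35$ ($G = -72 + 107 = 35$)
$t{\left(l \right)} = - l \left(l + l^{3}\right)$ ($t{\left(l \right)} = - \frac{\left(l + l\right) \left(l + l l^{2}\right)}{2} = - \frac{2 l \left(l + l^{3}\right)}{2} = - l \left(l + l^{3}\right)$)
$z{\left(N \right)} = 27 - 2 N$ ($z{\left(N \right)} = \left(- \left(-1\right)^{2} - \left(-1\right)^{4}\right) N + 27 = \left(\left(-1\right) 1 - 1\right) N + 27 = \left(-1 - 1\right) N + 27 = - 2 N + 27 = 27 - 2 N$)
$\frac{1}{z{\left(G \right)} - 94223} = \frac{1}{\left(27 - 70\right) - 94223} = \frac{1}{-43 - 94223} = \frac{1}{-94266} = - \frac{1}{94266}$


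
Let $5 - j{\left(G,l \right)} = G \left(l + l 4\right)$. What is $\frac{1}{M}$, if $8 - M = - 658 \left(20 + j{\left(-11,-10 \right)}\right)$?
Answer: $- \frac{1}{345442} \approx -2.8948 \cdot 10^{-6}$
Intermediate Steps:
$j{\left(G,l \right)} = 5 - 5 G l$ ($j{\left(G,l \right)} = 5 - G \left(l + l 4\right) = 5 - G \left(l + 4 l\right) = 5 - G 5 l = 5 - 5 G l$)
$M = -345442$ ($M = 8 - - 658 \left(20 + \left(5 - \left(-55\right) \left(-10\right)\right)\right) = 8 - - 658 \left(20 + \left(5 - 550\right)\right) = 8 - - 658 \left(20 - 545\right) = 8 - \left(-658\right) \left(-525\right) = 8 - 345450 = -345442$)
$\frac{1}{M} = \frac{1}{-345442} = - \frac{1}{345442}$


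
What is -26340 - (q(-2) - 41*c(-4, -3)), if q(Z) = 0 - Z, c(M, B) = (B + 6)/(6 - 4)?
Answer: -52561/2 ≈ -26281.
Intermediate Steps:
c(M, B) = 3 + B/2 (c(M, B) = (6 + B)/2 = (6 + B)*(1/2) = 3 + B/2)
q(Z) = -Z
-26340 - (q(-2) - 41*c(-4, -3)) = -26340 - (-1*(-2) - 41*(3 + (1/2)*(-3))) = -26340 - (2 - 41*(3 - 3/2)) = -26340 - (2 - 41*3/2) = -26340 - (2 - 123/2) = -26340 - 1*(-119/2) = -26340 + 119/2 = -52561/2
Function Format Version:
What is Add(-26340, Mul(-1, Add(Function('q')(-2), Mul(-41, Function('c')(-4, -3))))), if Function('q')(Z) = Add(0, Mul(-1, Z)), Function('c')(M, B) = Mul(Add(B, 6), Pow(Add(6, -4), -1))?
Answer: Rational(-52561, 2) ≈ -26281.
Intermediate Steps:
Function('c')(M, B) = Add(3, Mul(Rational(1, 2), B)) (Function('c')(M, B) = Mul(Add(6, B), Pow(2, -1)) = Mul(Add(6, B), Rational(1, 2)) = Add(3, Mul(Rational(1, 2), B)))
Function('q')(Z) = Mul(-1, Z)
Add(-26340, Mul(-1, Add(Function('q')(-2), Mul(-41, Function('c')(-4, -3))))) = Add(-26340, Mul(-1, Add(Mul(-1, -2), Mul(-41, Add(3, Mul(Rational(1, 2), -3)))))) = Add(-26340, Mul(-1, Add(2, Mul(-41, Add(3, Rational(-3, 2)))))) = Add(-26340, Mul(-1, Add(2, Mul(-41, Rational(3, 2))))) = Add(-26340, Mul(-1, Add(2, Rational(-123, 2)))) = Add(-26340, Mul(-1, Rational(-119, 2))) = Add(-26340, Rational(119, 2)) = Rational(-52561, 2)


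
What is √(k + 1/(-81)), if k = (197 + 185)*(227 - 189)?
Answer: √1175795/9 ≈ 120.48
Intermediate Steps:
k = 14516 (k = 382*38 = 14516)
√(k + 1/(-81)) = √(14516 + 1/(-81)) = √(14516 - 1/81) = √(1175795/81) = √1175795/9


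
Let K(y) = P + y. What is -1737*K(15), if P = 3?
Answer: -31266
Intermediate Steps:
K(y) = 3 + y
-1737*K(15) = -1737*(3 + 15) = -1737*18 = -31266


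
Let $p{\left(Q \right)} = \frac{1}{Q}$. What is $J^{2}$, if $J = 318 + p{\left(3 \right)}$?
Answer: $\frac{912025}{9} \approx 1.0134 \cdot 10^{5}$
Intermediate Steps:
$J = \frac{955}{3}$ ($J = 318 + \frac{1}{3} = \frac{955}{3} \approx 318.33$)
$J^{2} = \left(\frac{955}{3}\right)^{2} = \frac{912025}{9}$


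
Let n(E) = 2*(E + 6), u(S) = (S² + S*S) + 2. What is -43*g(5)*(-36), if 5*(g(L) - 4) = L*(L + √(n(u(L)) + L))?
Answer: 30960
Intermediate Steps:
u(S) = 2 + 2*S² (u(S) = (S² + S²) + 2 = 2*S² + 2 = 2 + 2*S²)
n(E) = 12 + 2*E (n(E) = 2*(6 + E) = 12 + 2*E)
g(L) = 4 + L*(L + √(16 + L + 4*L²))/5 (g(L) = 4 + (L*(L + √((12 + 2*(2 + 2*L²)) + L)))/5 = 4 + (L*(L + √((12 + (4 + 4*L²)) + L)))/5 = 4 + (L*(L + √((16 + 4*L²) + L)))/5 = 4 + (L*(L + √(16 + L + 4*L²)))/5 = 4 + L*(L + √(16 + L + 4*L²))/5)
-43*g(5)*(-36) = -43*(4 + (⅕)*5² + (⅕)*5*√(16 + 5 + 4*5²))*(-36) = -43*(4 + (⅕)*25 + (⅕)*5*√(16 + 5 + 4*25))*(-36) = -43*(4 + 5 + (⅕)*5*√(16 + 5 + 100))*(-36) = -43*(4 + 5 + (⅕)*5*√121)*(-36) = -43*(4 + 5 + (⅕)*5*11)*(-36) = -43*(4 + 5 + 11)*(-36) = -43*20*(-36) = -860*(-36) = 30960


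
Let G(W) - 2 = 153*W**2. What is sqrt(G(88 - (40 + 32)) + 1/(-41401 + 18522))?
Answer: sqrt(20503483245091)/22879 ≈ 197.91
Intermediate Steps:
G(W) = 2 + 153*W**2
sqrt(G(88 - (40 + 32)) + 1/(-41401 + 18522)) = sqrt((2 + 153*(88 - (40 + 32))**2) + 1/(-41401 + 18522)) = sqrt((2 + 153*(88 - 1*72)**2) + 1/(-22879)) = sqrt((2 + 153*(88 - 72)**2) - 1/22879) = sqrt((2 + 153*16**2) - 1/22879) = sqrt((2 + 153*256) - 1/22879) = sqrt((2 + 39168) - 1/22879) = sqrt(39170 - 1/22879) = sqrt(896170429/22879) = sqrt(20503483245091)/22879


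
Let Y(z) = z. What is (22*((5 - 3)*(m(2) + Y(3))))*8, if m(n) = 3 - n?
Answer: 1408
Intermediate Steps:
(22*((5 - 3)*(m(2) + Y(3))))*8 = (22*((5 - 3)*((3 - 1*2) + 3)))*8 = (22*(2*((3 - 2) + 3)))*8 = (22*(2*(1 + 3)))*8 = (22*(2*4))*8 = (22*8)*8 = 176*8 = 1408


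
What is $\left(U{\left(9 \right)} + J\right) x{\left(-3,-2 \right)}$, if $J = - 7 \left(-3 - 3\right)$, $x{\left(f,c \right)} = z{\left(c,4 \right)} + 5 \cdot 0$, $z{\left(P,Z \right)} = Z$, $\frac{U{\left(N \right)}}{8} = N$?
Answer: $456$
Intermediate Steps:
$U{\left(N \right)} = 8 N$
$x{\left(f,c \right)} = 4$ ($x{\left(f,c \right)} = 4 + 5 \cdot 0 = 4 + 0 = 4$)
$J = 42$ ($J = \left(-7\right) \left(-6\right) = 42$)
$\left(U{\left(9 \right)} + J\right) x{\left(-3,-2 \right)} = \left(8 \cdot 9 + 42\right) 4 = \left(72 + 42\right) 4 = 114 \cdot 4 = 456$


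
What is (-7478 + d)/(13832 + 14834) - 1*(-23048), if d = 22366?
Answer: 330354428/14333 ≈ 23049.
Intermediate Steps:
(-7478 + d)/(13832 + 14834) - 1*(-23048) = (-7478 + 22366)/(13832 + 14834) - 1*(-23048) = 14888/28666 + 23048 = 14888*(1/28666) + 23048 = 7444/14333 + 23048 = 330354428/14333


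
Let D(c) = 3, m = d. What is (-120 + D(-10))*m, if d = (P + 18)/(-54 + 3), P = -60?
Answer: -1638/17 ≈ -96.353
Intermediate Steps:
d = 14/17 (d = (-60 + 18)/(-54 + 3) = -42/(-51) = -42*(-1/51) = 14/17 ≈ 0.82353)
m = 14/17 ≈ 0.82353
(-120 + D(-10))*m = (-120 + 3)*(14/17) = -117*14/17 = -1638/17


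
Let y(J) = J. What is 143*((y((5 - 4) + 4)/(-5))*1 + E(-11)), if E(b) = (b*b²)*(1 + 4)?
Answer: -951808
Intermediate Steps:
E(b) = 5*b³ (E(b) = b³*5 = 5*b³)
143*((y((5 - 4) + 4)/(-5))*1 + E(-11)) = 143*((((5 - 4) + 4)/(-5))*1 + 5*(-11)³) = 143*(((1 + 4)*(-⅕))*1 + 5*(-1331)) = 143*((5*(-⅕))*1 - 6655) = 143*(-1*1 - 6655) = 143*(-1 - 6655) = 143*(-6656) = -951808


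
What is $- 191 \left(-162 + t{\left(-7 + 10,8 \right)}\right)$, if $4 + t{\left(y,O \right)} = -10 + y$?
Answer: $33043$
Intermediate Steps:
$t{\left(y,O \right)} = -14 + y$ ($t{\left(y,O \right)} = -4 + \left(-10 + y\right) = -14 + y$)
$- 191 \left(-162 + t{\left(-7 + 10,8 \right)}\right) = - 191 \left(-162 + \left(-14 + \left(-7 + 10\right)\right)\right) = - 191 \left(-162 + \left(-14 + 3\right)\right) = - 191 \left(-162 - 11\right) = \left(-191\right) \left(-173\right) = 33043$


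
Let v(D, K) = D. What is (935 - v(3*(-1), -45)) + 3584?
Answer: 4522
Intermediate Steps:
(935 - v(3*(-1), -45)) + 3584 = (935 - 3*(-1)) + 3584 = (935 - 1*(-3)) + 3584 = (935 + 3) + 3584 = 938 + 3584 = 4522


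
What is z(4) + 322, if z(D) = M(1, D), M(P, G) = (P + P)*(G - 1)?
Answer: 328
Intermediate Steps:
M(P, G) = 2*P*(-1 + G) (M(P, G) = (2*P)*(-1 + G) = 2*P*(-1 + G))
z(D) = -2 + 2*D (z(D) = 2*1*(-1 + D) = -2 + 2*D)
z(4) + 322 = (-2 + 2*4) + 322 = (-2 + 8) + 322 = 6 + 322 = 328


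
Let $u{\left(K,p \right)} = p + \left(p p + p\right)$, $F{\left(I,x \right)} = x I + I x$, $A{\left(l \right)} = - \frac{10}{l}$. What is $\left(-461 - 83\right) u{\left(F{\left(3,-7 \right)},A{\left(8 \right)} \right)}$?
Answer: $510$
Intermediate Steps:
$F{\left(I,x \right)} = 2 I x$ ($F{\left(I,x \right)} = I x + I x = 2 I x$)
$u{\left(K,p \right)} = p^{2} + 2 p$ ($u{\left(K,p \right)} = p + \left(p^{2} + p\right) = p + \left(p + p^{2}\right) = p^{2} + 2 p$)
$\left(-461 - 83\right) u{\left(F{\left(3,-7 \right)},A{\left(8 \right)} \right)} = \left(-461 - 83\right) - \frac{10}{8} \left(2 - \frac{10}{8}\right) = \left(-461 - 83\right) \left(-10\right) \frac{1}{8} \left(2 - \frac{5}{4}\right) = - 544 \left(- \frac{5 \left(2 - \frac{5}{4}\right)}{4}\right) = - 544 \left(\left(- \frac{5}{4}\right) \frac{3}{4}\right) = \left(-544\right) \left(- \frac{15}{16}\right) = 510$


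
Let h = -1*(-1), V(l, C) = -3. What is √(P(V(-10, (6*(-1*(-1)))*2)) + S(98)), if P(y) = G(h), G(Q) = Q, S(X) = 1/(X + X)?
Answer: √197/14 ≈ 1.0025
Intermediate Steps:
S(X) = 1/(2*X)
h = 1
P(y) = 1
√(P(V(-10, (6*(-1*(-1)))*2)) + S(98)) = √(1 + (½)/98) = √(1 + (½)*(1/98)) = √(1 + 1/196) = √(197/196) = √197/14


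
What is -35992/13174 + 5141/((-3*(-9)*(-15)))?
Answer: -41152147/2667735 ≈ -15.426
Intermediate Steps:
-35992/13174 + 5141/((-3*(-9)*(-15))) = -35992*1/13174 + 5141/((27*(-15))) = -17996/6587 + 5141/(-405) = -17996/6587 + 5141*(-1/405) = -17996/6587 - 5141/405 = -41152147/2667735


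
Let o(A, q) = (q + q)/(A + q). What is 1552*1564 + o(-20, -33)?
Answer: 128648450/53 ≈ 2.4273e+6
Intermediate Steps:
o(A, q) = 2*q/(A + q) (o(A, q) = (2*q)/(A + q) = 2*q/(A + q))
1552*1564 + o(-20, -33) = 1552*1564 + 2*(-33)/(-20 - 33) = 2427328 + 2*(-33)/(-53) = 2427328 + 2*(-33)*(-1/53) = 2427328 + 66/53 = 128648450/53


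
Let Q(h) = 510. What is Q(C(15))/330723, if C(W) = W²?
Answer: 170/110241 ≈ 0.0015421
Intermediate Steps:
Q(C(15))/330723 = 510/330723 = 510*(1/330723) = 170/110241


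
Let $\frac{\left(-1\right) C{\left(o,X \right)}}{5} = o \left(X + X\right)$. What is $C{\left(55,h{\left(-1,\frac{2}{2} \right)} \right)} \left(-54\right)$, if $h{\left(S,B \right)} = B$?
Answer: $29700$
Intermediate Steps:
$C{\left(o,X \right)} = - 10 X o$ ($C{\left(o,X \right)} = - 5 o \left(X + X\right) = - 5 o 2 X = - 5 \cdot 2 X o = - 10 X o$)
$C{\left(55,h{\left(-1,\frac{2}{2} \right)} \right)} \left(-54\right) = \left(-10\right) \frac{2}{2} \cdot 55 \left(-54\right) = \left(-10\right) 2 \cdot \frac{1}{2} \cdot 55 \left(-54\right) = \left(-10\right) 1 \cdot 55 \left(-54\right) = \left(-550\right) \left(-54\right) = 29700$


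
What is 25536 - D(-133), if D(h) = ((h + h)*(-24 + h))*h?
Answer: 5579882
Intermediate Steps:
D(h) = 2*h²*(-24 + h) (D(h) = ((2*h)*(-24 + h))*h = (2*h*(-24 + h))*h = 2*h²*(-24 + h))
25536 - D(-133) = 25536 - 2*(-133)²*(-24 - 133) = 25536 - 2*17689*(-157) = 25536 - 1*(-5554346) = 25536 + 5554346 = 5579882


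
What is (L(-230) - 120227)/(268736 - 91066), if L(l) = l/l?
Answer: -60113/88835 ≈ -0.67668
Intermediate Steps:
L(l) = 1
(L(-230) - 120227)/(268736 - 91066) = (1 - 120227)/(268736 - 91066) = -120226/177670 = -120226*1/177670 = -60113/88835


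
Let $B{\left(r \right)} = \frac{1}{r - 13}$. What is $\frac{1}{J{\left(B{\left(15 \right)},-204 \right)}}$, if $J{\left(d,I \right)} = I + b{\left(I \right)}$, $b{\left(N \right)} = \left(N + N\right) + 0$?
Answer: $- \frac{1}{612} \approx -0.001634$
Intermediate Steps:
$B{\left(r \right)} = \frac{1}{-13 + r}$
$b{\left(N \right)} = 2 N$ ($b{\left(N \right)} = 2 N + 0 = 2 N$)
$J{\left(d,I \right)} = 3 I$ ($J{\left(d,I \right)} = I + 2 I = 3 I$)
$\frac{1}{J{\left(B{\left(15 \right)},-204 \right)}} = \frac{1}{3 \left(-204\right)} = \frac{1}{-612} = - \frac{1}{612}$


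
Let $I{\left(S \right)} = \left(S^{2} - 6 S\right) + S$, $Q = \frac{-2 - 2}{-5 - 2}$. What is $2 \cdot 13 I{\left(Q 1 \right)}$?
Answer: $- \frac{3224}{49} \approx -65.796$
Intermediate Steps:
$Q = \frac{4}{7}$ ($Q = - \frac{4}{-7} = \left(-4\right) \left(- \frac{1}{7}\right) = \frac{4}{7} \approx 0.57143$)
$I{\left(S \right)} = S^{2} - 5 S$
$2 \cdot 13 I{\left(Q 1 \right)} = 2 \cdot 13 \cdot \frac{4}{7} \cdot 1 \left(-5 + \frac{4}{7} \cdot 1\right) = 26 \frac{4 \left(-5 + \frac{4}{7}\right)}{7} = 26 \cdot \frac{4}{7} \left(- \frac{31}{7}\right) = 26 \left(- \frac{124}{49}\right) = - \frac{3224}{49}$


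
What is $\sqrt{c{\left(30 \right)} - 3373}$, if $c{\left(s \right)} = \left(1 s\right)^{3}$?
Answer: $\sqrt{23627} \approx 153.71$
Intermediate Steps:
$c{\left(s \right)} = s^{3}$
$\sqrt{c{\left(30 \right)} - 3373} = \sqrt{30^{3} - 3373} = \sqrt{27000 - 3373} = \sqrt{23627}$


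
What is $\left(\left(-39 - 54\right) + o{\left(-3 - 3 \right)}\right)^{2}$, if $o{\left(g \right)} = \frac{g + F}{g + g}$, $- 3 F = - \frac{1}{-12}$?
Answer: $\frac{1596721681}{186624} \approx 8555.8$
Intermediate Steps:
$F = - \frac{1}{36}$ ($F = - \frac{\left(-1\right) \frac{1}{-12}}{3} = - \frac{\left(-1\right) \left(- \frac{1}{12}\right)}{3} = \left(- \frac{1}{3}\right) \frac{1}{12} = - \frac{1}{36} \approx -0.027778$)
$o{\left(g \right)} = \frac{- \frac{1}{36} + g}{2 g}$ ($o{\left(g \right)} = \frac{g - \frac{1}{36}}{g + g} = \frac{- \frac{1}{36} + g}{2 g}$)
$\left(\left(-39 - 54\right) + o{\left(-3 - 3 \right)}\right)^{2} = \left(\left(-39 - 54\right) + \frac{-1 + 36 \left(-3 - 3\right)}{72 \left(-3 - 3\right)}\right)^{2} = \left(\left(-39 - 54\right) + \frac{-1 + 36 \left(-6\right)}{72 \left(-6\right)}\right)^{2} = \left(-93 + \frac{1}{72} \left(- \frac{1}{6}\right) \left(-1 - 216\right)\right)^{2} = \left(-93 + \frac{1}{72} \left(- \frac{1}{6}\right) \left(-217\right)\right)^{2} = \left(-93 + \frac{217}{432}\right)^{2} = \left(- \frac{39959}{432}\right)^{2} = \frac{1596721681}{186624}$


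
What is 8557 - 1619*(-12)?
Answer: 27985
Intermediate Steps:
8557 - 1619*(-12) = 8557 - 1*(-19428) = 8557 + 19428 = 27985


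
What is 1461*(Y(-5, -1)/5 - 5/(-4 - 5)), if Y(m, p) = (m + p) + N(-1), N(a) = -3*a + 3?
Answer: 2435/3 ≈ 811.67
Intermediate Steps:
N(a) = 3 - 3*a
Y(m, p) = 6 + m + p (Y(m, p) = (m + p) + (3 - 3*(-1)) = (m + p) + (3 + 3) = (m + p) + 6 = 6 + m + p)
1461*(Y(-5, -1)/5 - 5/(-4 - 5)) = 1461*((6 - 5 - 1)/5 - 5/(-4 - 5)) = 1461*(0*(⅕) - 5/(-9)) = 1461*(0 - 5*(-⅑)) = 1461*(0 + 5/9) = 1461*(5/9) = 2435/3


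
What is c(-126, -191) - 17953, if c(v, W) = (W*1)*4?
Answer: -18717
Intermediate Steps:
c(v, W) = 4*W (c(v, W) = W*4 = 4*W)
c(-126, -191) - 17953 = 4*(-191) - 17953 = -764 - 17953 = -18717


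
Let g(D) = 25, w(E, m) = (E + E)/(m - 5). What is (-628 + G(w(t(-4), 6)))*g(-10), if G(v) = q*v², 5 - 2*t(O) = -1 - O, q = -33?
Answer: -19000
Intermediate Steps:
t(O) = 3 + O/2 (t(O) = 5/2 - (-1 - O)/2 = 5/2 + (½ + O/2) = 3 + O/2)
w(E, m) = 2*E/(-5 + m) (w(E, m) = (2*E)/(-5 + m) = 2*E/(-5 + m))
G(v) = -33*v²
(-628 + G(w(t(-4), 6)))*g(-10) = (-628 - 33*4*(3 + (½)*(-4))²/(-5 + 6)²)*25 = (-628 - 33*4*(3 - 2)²)*25 = (-628 - 33*(2*1*1)²)*25 = (-628 - 33*2²)*25 = (-628 - 33*4)*25 = (-628 - 132)*25 = -760*25 = -19000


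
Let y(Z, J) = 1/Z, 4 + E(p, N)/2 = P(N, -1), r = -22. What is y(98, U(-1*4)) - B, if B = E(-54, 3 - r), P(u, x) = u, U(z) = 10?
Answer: -4115/98 ≈ -41.990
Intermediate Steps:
E(p, N) = -8 + 2*N
B = 42 (B = -8 + 2*(3 - 1*(-22)) = -8 + 2*(3 + 22) = -8 + 2*25 = -8 + 50 = 42)
y(98, U(-1*4)) - B = 1/98 - 1*42 = 1/98 - 42 = -4115/98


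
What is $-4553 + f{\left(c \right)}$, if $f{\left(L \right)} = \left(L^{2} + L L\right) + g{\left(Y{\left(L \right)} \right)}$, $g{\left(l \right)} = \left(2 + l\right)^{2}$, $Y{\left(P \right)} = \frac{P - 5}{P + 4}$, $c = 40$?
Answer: $- \frac{2604279}{1936} \approx -1345.2$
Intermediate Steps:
$Y{\left(P \right)} = \frac{-5 + P}{4 + P}$
$f{\left(L \right)} = \left(2 + \frac{-5 + L}{4 + L}\right)^{2} + 2 L^{2}$ ($f{\left(L \right)} = \left(L^{2} + L L\right) + \left(2 + \frac{-5 + L}{4 + L}\right)^{2} = \left(L^{2} + L^{2}\right) + \left(2 + \frac{-5 + L}{4 + L}\right)^{2} = 2 L^{2} + \left(2 + \frac{-5 + L}{4 + L}\right)^{2} = \left(2 + \frac{-5 + L}{4 + L}\right)^{2} + 2 L^{2}$)
$-4553 + f{\left(c \right)} = -4553 + \left(2 \cdot 40^{2} + \frac{9 \left(1 + 40\right)^{2}}{\left(4 + 40\right)^{2}}\right) = -4553 + \left(2 \cdot 1600 + \frac{9 \cdot 41^{2}}{1936}\right) = -4553 + \left(3200 + 9 \cdot 1681 \cdot \frac{1}{1936}\right) = -4553 + \left(3200 + \frac{15129}{1936}\right) = -4553 + \frac{6210329}{1936} = - \frac{2604279}{1936}$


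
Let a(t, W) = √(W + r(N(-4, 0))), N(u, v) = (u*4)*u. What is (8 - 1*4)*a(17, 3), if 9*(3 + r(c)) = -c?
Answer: 32*I/3 ≈ 10.667*I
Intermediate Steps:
N(u, v) = 4*u² (N(u, v) = (4*u)*u = 4*u²)
r(c) = -3 - c/9 (r(c) = -3 + (-c)/9 = -3 - c/9)
a(t, W) = √(-91/9 + W) (a(t, W) = √(W + (-3 - 4*(-4)²/9)) = √(W + (-3 - 4*16/9)) = √(W + (-3 - ⅑*64)) = √(W + (-3 - 64/9)) = √(W - 91/9) = √(-91/9 + W))
(8 - 1*4)*a(17, 3) = (8 - 1*4)*(√(-91 + 9*3)/3) = (8 - 4)*(√(-91 + 27)/3) = 4*(√(-64)/3) = 4*((8*I)/3) = 4*(8*I/3) = 32*I/3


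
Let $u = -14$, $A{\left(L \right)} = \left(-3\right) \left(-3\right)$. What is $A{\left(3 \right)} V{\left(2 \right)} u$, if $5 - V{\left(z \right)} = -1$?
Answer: $-756$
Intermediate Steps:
$A{\left(L \right)} = 9$
$V{\left(z \right)} = 6$ ($V{\left(z \right)} = 5 - -1 = 5 + 1 = 6$)
$A{\left(3 \right)} V{\left(2 \right)} u = 9 \cdot 6 \left(-14\right) = 54 \left(-14\right) = -756$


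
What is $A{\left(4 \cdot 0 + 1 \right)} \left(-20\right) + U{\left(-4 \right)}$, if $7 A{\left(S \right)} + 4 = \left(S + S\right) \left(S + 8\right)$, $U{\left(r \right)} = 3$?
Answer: $-37$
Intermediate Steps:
$A{\left(S \right)} = - \frac{4}{7} + \frac{2 S \left(8 + S\right)}{7}$ ($A{\left(S \right)} = - \frac{4}{7} + \frac{\left(S + S\right) \left(S + 8\right)}{7} = - \frac{4}{7} + \frac{2 S \left(8 + S\right)}{7}$)
$A{\left(4 \cdot 0 + 1 \right)} \left(-20\right) + U{\left(-4 \right)} = \left(- \frac{4}{7} + \frac{2 \left(4 \cdot 0 + 1\right)^{2}}{7} + \frac{16 \left(4 \cdot 0 + 1\right)}{7}\right) \left(-20\right) + 3 = \left(- \frac{4}{7} + \frac{2 \left(0 + 1\right)^{2}}{7} + \frac{16 \left(0 + 1\right)}{7}\right) \left(-20\right) + 3 = \left(- \frac{4}{7} + \frac{2 \cdot 1^{2}}{7} + \frac{16}{7} \cdot 1\right) \left(-20\right) + 3 = \left(- \frac{4}{7} + \frac{2}{7} \cdot 1 + \frac{16}{7}\right) \left(-20\right) + 3 = \left(- \frac{4}{7} + \frac{2}{7} + \frac{16}{7}\right) \left(-20\right) + 3 = 2 \left(-20\right) + 3 = -40 + 3 = -37$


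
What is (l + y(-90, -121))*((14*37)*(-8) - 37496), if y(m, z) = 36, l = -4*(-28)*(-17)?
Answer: 77783520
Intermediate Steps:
l = -1904 (l = 112*(-17) = -1904)
(l + y(-90, -121))*((14*37)*(-8) - 37496) = (-1904 + 36)*((14*37)*(-8) - 37496) = -1868*(518*(-8) - 37496) = -1868*(-4144 - 37496) = -1868*(-41640) = 77783520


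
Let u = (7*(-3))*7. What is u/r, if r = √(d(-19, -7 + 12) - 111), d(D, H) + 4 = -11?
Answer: 7*I*√14/2 ≈ 13.096*I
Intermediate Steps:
d(D, H) = -15 (d(D, H) = -4 - 11 = -15)
r = 3*I*√14 (r = √(-15 - 111) = √(-126) = 3*I*√14 ≈ 11.225*I)
u = -147 (u = -21*7 = -147)
u/r = -147*(-I*√14/42) = -(-7)*I*√14/2 = 7*I*√14/2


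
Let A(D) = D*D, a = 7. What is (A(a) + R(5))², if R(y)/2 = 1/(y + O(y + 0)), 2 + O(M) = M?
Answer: 38809/16 ≈ 2425.6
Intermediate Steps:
O(M) = -2 + M
R(y) = 2/(-2 + 2*y) (R(y) = 2/(y + (-2 + (y + 0))) = 2/(y + (-2 + y)) = 2/(-2 + 2*y))
A(D) = D²
(A(a) + R(5))² = (7² + 1/(-1 + 5))² = (49 + 1/4)² = (49 + ¼)² = (197/4)² = 38809/16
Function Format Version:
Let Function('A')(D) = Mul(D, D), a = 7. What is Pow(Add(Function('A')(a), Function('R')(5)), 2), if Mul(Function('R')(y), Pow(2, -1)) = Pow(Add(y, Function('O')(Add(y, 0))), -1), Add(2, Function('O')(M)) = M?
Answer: Rational(38809, 16) ≈ 2425.6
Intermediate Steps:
Function('O')(M) = Add(-2, M)
Function('R')(y) = Mul(2, Pow(Add(-2, Mul(2, y)), -1)) (Function('R')(y) = Mul(2, Pow(Add(y, Add(-2, Add(y, 0))), -1)) = Mul(2, Pow(Add(y, Add(-2, y)), -1)) = Mul(2, Pow(Add(-2, Mul(2, y)), -1)))
Function('A')(D) = Pow(D, 2)
Pow(Add(Function('A')(a), Function('R')(5)), 2) = Pow(Add(Pow(7, 2), Pow(Add(-1, 5), -1)), 2) = Pow(Add(49, Pow(4, -1)), 2) = Pow(Add(49, Rational(1, 4)), 2) = Pow(Rational(197, 4), 2) = Rational(38809, 16)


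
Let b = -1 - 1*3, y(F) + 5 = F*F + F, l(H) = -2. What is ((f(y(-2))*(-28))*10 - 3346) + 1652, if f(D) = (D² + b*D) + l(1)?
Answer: -7014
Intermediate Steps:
y(F) = -5 + F + F² (y(F) = -5 + (F*F + F) = -5 + (F² + F) = -5 + (F + F²) = -5 + F + F²)
b = -4 (b = -1 - 3 = -4)
f(D) = -2 + D² - 4*D (f(D) = (D² - 4*D) - 2 = -2 + D² - 4*D)
((f(y(-2))*(-28))*10 - 3346) + 1652 = (((-2 + (-5 - 2 + (-2)²)² - 4*(-5 - 2 + (-2)²))*(-28))*10 - 3346) + 1652 = (((-2 + (-5 - 2 + 4)² - 4*(-5 - 2 + 4))*(-28))*10 - 3346) + 1652 = (((-2 + (-3)² - 4*(-3))*(-28))*10 - 3346) + 1652 = (((-2 + 9 + 12)*(-28))*10 - 3346) + 1652 = ((19*(-28))*10 - 3346) + 1652 = (-532*10 - 3346) + 1652 = (-5320 - 3346) + 1652 = -8666 + 1652 = -7014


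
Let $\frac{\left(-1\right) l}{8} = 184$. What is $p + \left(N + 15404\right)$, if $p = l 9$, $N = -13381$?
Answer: $-11225$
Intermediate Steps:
$l = -1472$ ($l = \left(-8\right) 184 = -1472$)
$p = -13248$ ($p = \left(-1472\right) 9 = -13248$)
$p + \left(N + 15404\right) = -13248 + \left(-13381 + 15404\right) = -13248 + 2023 = -11225$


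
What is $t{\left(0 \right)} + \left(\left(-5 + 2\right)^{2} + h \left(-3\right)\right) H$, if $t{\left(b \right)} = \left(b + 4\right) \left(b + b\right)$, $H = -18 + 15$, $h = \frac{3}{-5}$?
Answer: $- \frac{162}{5} \approx -32.4$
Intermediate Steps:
$h = - \frac{3}{5}$ ($h = 3 \left(- \frac{1}{5}\right) = - \frac{3}{5} \approx -0.6$)
$H = -3$
$t{\left(b \right)} = 2 b \left(4 + b\right)$ ($t{\left(b \right)} = \left(4 + b\right) 2 b = 2 b \left(4 + b\right)$)
$t{\left(0 \right)} + \left(\left(-5 + 2\right)^{2} + h \left(-3\right)\right) H = 2 \cdot 0 \left(4 + 0\right) + \left(\left(-5 + 2\right)^{2} - - \frac{9}{5}\right) \left(-3\right) = 2 \cdot 0 \cdot 4 + \left(\left(-3\right)^{2} + \frac{9}{5}\right) \left(-3\right) = 0 + \left(9 + \frac{9}{5}\right) \left(-3\right) = 0 + \frac{54}{5} \left(-3\right) = 0 - \frac{162}{5} = - \frac{162}{5}$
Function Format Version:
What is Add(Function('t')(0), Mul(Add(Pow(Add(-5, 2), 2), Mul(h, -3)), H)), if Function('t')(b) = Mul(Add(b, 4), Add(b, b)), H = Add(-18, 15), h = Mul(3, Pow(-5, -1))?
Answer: Rational(-162, 5) ≈ -32.400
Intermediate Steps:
h = Rational(-3, 5) (h = Mul(3, Rational(-1, 5)) = Rational(-3, 5) ≈ -0.60000)
H = -3
Function('t')(b) = Mul(2, b, Add(4, b)) (Function('t')(b) = Mul(Add(4, b), Mul(2, b)) = Mul(2, b, Add(4, b)))
Add(Function('t')(0), Mul(Add(Pow(Add(-5, 2), 2), Mul(h, -3)), H)) = Add(Mul(2, 0, Add(4, 0)), Mul(Add(Pow(Add(-5, 2), 2), Mul(Rational(-3, 5), -3)), -3)) = Add(Mul(2, 0, 4), Mul(Add(Pow(-3, 2), Rational(9, 5)), -3)) = Add(0, Mul(Add(9, Rational(9, 5)), -3)) = Add(0, Mul(Rational(54, 5), -3)) = Add(0, Rational(-162, 5)) = Rational(-162, 5)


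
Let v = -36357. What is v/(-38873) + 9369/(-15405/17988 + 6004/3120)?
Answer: 212938325721879/24269852201 ≈ 8773.8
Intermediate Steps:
v/(-38873) + 9369/(-15405/17988 + 6004/3120) = -36357/(-38873) + 9369/(-15405/17988 + 6004/3120) = -36357*(-1/38873) + 9369/(-15405*1/17988 + 6004*(1/3120)) = 36357/38873 + 9369/(-5135/5996 + 1501/780) = 36357/38873 + 9369/(624337/584610) = 36357/38873 + 9369*(584610/624337) = 36357/38873 + 5477211090/624337 = 212938325721879/24269852201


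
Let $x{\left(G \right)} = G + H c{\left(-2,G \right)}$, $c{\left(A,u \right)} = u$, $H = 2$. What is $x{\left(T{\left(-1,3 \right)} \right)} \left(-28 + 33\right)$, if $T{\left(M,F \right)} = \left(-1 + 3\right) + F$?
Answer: $75$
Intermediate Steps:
$T{\left(M,F \right)} = 2 + F$
$x{\left(G \right)} = 3 G$ ($x{\left(G \right)} = G + 2 G = 3 G$)
$x{\left(T{\left(-1,3 \right)} \right)} \left(-28 + 33\right) = 3 \left(2 + 3\right) \left(-28 + 33\right) = 3 \cdot 5 \cdot 5 = 15 \cdot 5 = 75$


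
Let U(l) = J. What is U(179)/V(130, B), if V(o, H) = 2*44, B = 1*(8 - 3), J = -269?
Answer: -269/88 ≈ -3.0568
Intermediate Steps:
B = 5 (B = 1*5 = 5)
V(o, H) = 88
U(l) = -269
U(179)/V(130, B) = -269/88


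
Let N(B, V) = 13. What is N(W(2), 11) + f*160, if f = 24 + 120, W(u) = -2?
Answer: 23053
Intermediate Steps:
f = 144
N(W(2), 11) + f*160 = 13 + 144*160 = 13 + 23040 = 23053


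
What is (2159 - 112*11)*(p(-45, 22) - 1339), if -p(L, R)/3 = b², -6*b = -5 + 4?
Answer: -4965321/4 ≈ -1.2413e+6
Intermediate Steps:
b = ⅙ (b = -(-5 + 4)/6 = -⅙*(-1) = ⅙ ≈ 0.16667)
p(L, R) = -1/12 (p(L, R) = -3*(⅙)² = -3*1/36 = -1/12)
(2159 - 112*11)*(p(-45, 22) - 1339) = (2159 - 112*11)*(-1/12 - 1339) = (2159 - 1232)*(-16069/12) = 927*(-16069/12) = -4965321/4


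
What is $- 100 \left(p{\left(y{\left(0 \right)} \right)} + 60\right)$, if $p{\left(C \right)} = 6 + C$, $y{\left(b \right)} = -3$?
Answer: $-6300$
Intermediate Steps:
$- 100 \left(p{\left(y{\left(0 \right)} \right)} + 60\right) = - 100 \left(\left(6 - 3\right) + 60\right) = - 100 \left(3 + 60\right) = \left(-100\right) 63 = -6300$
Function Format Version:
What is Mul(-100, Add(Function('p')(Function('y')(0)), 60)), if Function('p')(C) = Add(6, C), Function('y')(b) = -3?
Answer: -6300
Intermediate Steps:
Mul(-100, Add(Function('p')(Function('y')(0)), 60)) = Mul(-100, Add(Add(6, -3), 60)) = Mul(-100, Add(3, 60)) = Mul(-100, 63) = -6300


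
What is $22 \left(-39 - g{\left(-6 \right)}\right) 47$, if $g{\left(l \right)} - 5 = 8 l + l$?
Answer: $10340$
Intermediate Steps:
$g{\left(l \right)} = 5 + 9 l$ ($g{\left(l \right)} = 5 + \left(8 l + l\right) = 5 + 9 l$)
$22 \left(-39 - g{\left(-6 \right)}\right) 47 = 22 \left(-39 - \left(5 + 9 \left(-6\right)\right)\right) 47 = 22 \left(-39 - \left(5 - 54\right)\right) 47 = 22 \left(-39 - -49\right) 47 = 22 \left(-39 + 49\right) 47 = 22 \cdot 10 \cdot 47 = 220 \cdot 47 = 10340$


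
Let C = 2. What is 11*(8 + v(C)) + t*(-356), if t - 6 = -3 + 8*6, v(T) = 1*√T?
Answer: -18068 + 11*√2 ≈ -18052.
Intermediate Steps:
v(T) = √T
t = 51 (t = 6 + (-3 + 8*6) = 6 + (-3 + 48) = 6 + 45 = 51)
11*(8 + v(C)) + t*(-356) = 11*(8 + √2) + 51*(-356) = (88 + 11*√2) - 18156 = -18068 + 11*√2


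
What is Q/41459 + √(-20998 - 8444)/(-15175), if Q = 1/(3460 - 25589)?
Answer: -1/917446211 - I*√29442/15175 ≈ -1.09e-9 - 0.011307*I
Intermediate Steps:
Q = -1/22129 (Q = 1/(-22129) = -1/22129 ≈ -4.5190e-5)
Q/41459 + √(-20998 - 8444)/(-15175) = -1/22129/41459 + √(-20998 - 8444)/(-15175) = -1/22129*1/41459 + √(-29442)*(-1/15175) = -1/917446211 + (I*√29442)*(-1/15175) = -1/917446211 - I*√29442/15175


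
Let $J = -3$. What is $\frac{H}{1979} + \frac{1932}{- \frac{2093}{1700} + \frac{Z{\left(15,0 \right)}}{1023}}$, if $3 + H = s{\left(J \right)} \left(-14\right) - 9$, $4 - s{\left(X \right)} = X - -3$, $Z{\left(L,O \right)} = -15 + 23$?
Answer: $- \frac{6649468307452}{4210399681} \approx -1579.3$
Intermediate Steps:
$Z{\left(L,O \right)} = 8$
$s{\left(X \right)} = 1 - X$ ($s{\left(X \right)} = 4 - \left(X - -3\right) = 4 - \left(X + 3\right) = 4 - \left(3 + X\right) = 1 - X$)
$H = -68$ ($H = -3 + \left(\left(1 - -3\right) \left(-14\right) - 9\right) = -3 + \left(\left(1 + 3\right) \left(-14\right) - 9\right) = -3 + \left(4 \left(-14\right) - 9\right) = -3 - 65 = -68$)
$\frac{H}{1979} + \frac{1932}{- \frac{2093}{1700} + \frac{Z{\left(15,0 \right)}}{1023}} = - \frac{68}{1979} + \frac{1932}{- \frac{2093}{1700} + \frac{8}{1023}} = - \frac{68}{1979} + \frac{1932}{- \frac{2127539}{1739100}} = - \frac{68}{1979} + 1932 \left(- \frac{1739100}{2127539}\right) = - \frac{68}{1979} - \frac{3359941200}{2127539} = - \frac{6649468307452}{4210399681}$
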